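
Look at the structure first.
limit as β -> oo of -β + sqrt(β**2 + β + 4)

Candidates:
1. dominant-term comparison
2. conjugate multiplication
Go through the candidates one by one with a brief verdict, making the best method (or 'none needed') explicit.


Method: conjugate multiplication — the ∞ − ∞ radical form is the exact trigger for the conjugate maneuver.
- dominant-term comparison: this limit is not decided by comparing polynomial growth at infinity.
- conjugate multiplication: applicable, and directly so.


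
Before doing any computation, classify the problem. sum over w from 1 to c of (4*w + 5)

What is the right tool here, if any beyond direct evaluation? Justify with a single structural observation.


Best approach: no special technique — nothing telescopes and nothing is geometric; polynomial terms in w sum term by term.


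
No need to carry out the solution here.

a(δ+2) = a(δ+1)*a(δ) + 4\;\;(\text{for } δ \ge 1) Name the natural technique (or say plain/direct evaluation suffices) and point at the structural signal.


Best approach: no special technique — the recurrence is nonlinear in the sequence terms; no linear-recurrence method fits it as written — one iterates or studies it directly.


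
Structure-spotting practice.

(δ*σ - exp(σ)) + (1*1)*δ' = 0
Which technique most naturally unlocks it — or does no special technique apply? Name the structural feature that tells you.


Diagnosis: a linear integrating factor — first power of δ, nonzero forcing: the integrating-factor recipe applies verbatim with p = σ.


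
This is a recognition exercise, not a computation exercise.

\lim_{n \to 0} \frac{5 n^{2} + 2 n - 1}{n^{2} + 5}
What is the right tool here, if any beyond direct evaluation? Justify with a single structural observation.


Diagnosis: no special technique — the expression is continuous at 0 — substitute and evaluate; no indeterminate form appears.


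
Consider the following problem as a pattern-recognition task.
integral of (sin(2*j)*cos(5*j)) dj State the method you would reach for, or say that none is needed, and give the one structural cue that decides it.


Diagnosis: a trigonometric identity — mixed-frequency products such as sin(2*j)*cos(5*j) are designed for the product-to-sum formula.


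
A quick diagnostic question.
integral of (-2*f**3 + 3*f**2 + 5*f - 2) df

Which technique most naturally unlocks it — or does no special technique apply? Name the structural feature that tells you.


Technique: no special technique — a term-by-term power-rule job in f; no substitution or rearrangement earns its keep here.


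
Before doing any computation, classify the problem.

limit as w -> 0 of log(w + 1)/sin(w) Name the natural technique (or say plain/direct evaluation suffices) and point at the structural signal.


Method: l'Hôpital's rule (0/0) — plug in 0: top and bottom both hit zero, so differentiate each and retry. A first-order expansion at the point is an equally standard path; the rule packages it.


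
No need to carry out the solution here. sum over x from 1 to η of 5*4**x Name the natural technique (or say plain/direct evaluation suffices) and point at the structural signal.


Diagnosis: the geometric series formula — consecutive terms stand in a fixed index-free ratio — the geometric sum formula closes it.


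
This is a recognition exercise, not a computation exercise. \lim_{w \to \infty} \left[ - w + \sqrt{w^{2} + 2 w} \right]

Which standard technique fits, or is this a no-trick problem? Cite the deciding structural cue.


Verdict: conjugate multiplication — neither \sqrt{w^{2} + 2 w} nor w converges alone, so rewrite their difference as a conjugate-rationalized quotient first.


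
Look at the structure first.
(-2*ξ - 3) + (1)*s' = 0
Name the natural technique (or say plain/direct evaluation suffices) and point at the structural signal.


Best approach: no special technique — the slope is a pure function of ξ; integrate both sides and be done.


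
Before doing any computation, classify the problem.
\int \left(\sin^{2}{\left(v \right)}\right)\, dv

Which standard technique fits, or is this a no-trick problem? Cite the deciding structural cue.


Method: a trigonometric identity — \sin^{2}{\left(v \right)} is the textbook power-reduction case — identities first, antiderivatives second.


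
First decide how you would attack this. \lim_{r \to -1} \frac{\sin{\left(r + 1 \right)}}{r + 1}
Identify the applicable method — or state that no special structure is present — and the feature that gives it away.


Diagnosis: l'Hôpital's rule (0/0) — both numerator and denominator vanish at -1: the genuine 0/0 indeterminate that l'Hôpital exists for. A first-order expansion at the point is an equally standard path; the rule packages it.


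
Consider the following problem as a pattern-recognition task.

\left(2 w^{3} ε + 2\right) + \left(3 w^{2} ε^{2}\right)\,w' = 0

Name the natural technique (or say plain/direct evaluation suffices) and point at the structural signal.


Verdict: the exact-equation method — 2 w^{3} ε + 2 and 3 w^{2} ε^{2} pass the exactness check on the nose, so no integrating factor in ε or w is needed at all.


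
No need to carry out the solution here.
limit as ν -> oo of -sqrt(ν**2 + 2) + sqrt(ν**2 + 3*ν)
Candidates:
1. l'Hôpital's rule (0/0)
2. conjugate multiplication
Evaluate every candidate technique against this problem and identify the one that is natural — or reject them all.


Best approach: conjugate multiplication — both pieces blow up but their difference is finite; the conjugate trick rationalizes sqrt(ν**2 + 3*ν) - sqrt(ν**2 + 2).
- l'Hôpital's rule (0/0) — substitution produces ∞ − ∞ rather than a vanishing quotient; the rule needs a 0/0 ratio to act on.
- conjugate multiplication: applies; the problem has the shape this method handles.


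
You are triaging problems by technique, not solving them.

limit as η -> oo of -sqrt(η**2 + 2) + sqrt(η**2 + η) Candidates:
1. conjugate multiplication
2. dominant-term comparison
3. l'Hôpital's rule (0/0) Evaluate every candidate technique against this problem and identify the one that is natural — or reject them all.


Verdict: conjugate multiplication — the difference sqrt(η**2 + η) - sqrt(η**2 + 2) is an ∞ − ∞ stalemate; its conjugate partner breaks the tie.
- conjugate multiplication: a fit — the right tool for this form.
- dominant-term comparison — this limit is not decided by comparing leading-term growth at infinity.
- l'Hôpital's rule (0/0) — the expression is a difference driving to ∞ − ∞, not a 0/0 quotient — there is no ratio for the rule to differentiate.


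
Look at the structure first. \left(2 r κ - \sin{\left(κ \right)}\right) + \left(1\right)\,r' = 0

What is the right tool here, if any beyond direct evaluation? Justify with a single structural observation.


Verdict: a linear integrating factor — the unknown enters only to the first power against a nonzero forcing term — the integrating-factor template applies directly.


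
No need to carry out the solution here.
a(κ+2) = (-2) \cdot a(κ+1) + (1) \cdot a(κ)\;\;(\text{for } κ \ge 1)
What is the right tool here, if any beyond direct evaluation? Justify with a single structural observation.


Technique: the characteristic-root method — try a geometric ansatz r^κ: constant coefficients turn the recurrence into one polynomial equation in r.


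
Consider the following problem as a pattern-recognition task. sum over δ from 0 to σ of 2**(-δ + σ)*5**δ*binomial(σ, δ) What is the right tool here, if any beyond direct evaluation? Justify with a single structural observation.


Technique: the binomial theorem — terms weighting binomial(σ, δ) against matched powers of 5 and 2 reassemble into (5 + 2)^σ by the binomial theorem.


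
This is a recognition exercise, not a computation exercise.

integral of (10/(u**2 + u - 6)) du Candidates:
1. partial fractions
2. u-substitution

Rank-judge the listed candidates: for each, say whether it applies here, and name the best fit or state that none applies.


Method: partial fractions — the denominator u**2 + u - 6 factors, so the quotient decomposes into elementary partial fractions term by term.
- partial fractions — yes — fits the structure here.
- u-substitution: no subexpression of the integrand serves as a whole-integral substitution inner — individual terms may offer their own, but none carries its derivative as a factor of the full integrand; a working change of variable would have to be constructed from outside the expression.


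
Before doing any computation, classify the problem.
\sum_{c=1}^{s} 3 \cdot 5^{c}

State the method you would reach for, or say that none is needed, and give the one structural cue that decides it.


Diagnosis: the geometric series formula — check a ratio of consecutive terms: it is 5, independent of the index, so the geometric formula closes the sum.


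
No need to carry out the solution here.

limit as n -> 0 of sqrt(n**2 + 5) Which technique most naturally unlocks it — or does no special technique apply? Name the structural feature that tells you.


Best approach: no special technique — no vanishing denominator and no indeterminate clash at the point — evaluation is immediate.


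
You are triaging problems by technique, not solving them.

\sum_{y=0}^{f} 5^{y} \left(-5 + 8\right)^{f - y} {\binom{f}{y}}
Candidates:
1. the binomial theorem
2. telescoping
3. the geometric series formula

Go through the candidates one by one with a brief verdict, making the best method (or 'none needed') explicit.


Verdict: the binomial theorem — the summand is term y of a binomial expansion in 5 and (-5 + 8); the whole sum is a single power.
- the binomial theorem — applicable, and directly so.
- telescoping: as presented, consecutive terms share no shifted copy to cancel against — no rewrite is on display to change that.
- the geometric series formula: dividing successive terms gives an index-dependent quantity, not a constant.


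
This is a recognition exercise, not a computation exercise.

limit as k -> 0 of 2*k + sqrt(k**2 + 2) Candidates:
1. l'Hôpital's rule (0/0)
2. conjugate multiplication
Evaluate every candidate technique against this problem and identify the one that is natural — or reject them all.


Best approach: no special technique — the expression is continuous at 0 — substitute and evaluate; no indeterminate form appears.
- l'Hôpital's rule (0/0) — substituting the point produces a determinate value, not a 0 over 0 clash.
- conjugate multiplication: no divergent radical difference is present for a conjugate pair to cancel.


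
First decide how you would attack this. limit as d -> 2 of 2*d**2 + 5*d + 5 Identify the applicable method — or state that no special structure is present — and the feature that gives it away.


Best approach: no special technique — nothing blocks direct substitution at 2: plug in and finish.


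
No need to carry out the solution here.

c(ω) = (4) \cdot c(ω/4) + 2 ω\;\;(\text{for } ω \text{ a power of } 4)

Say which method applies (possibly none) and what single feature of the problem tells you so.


Verdict: the master substitution — the argument shrinks by the factor 4, so measure the index on a logarithmic scale and the recursion becomes a shift.


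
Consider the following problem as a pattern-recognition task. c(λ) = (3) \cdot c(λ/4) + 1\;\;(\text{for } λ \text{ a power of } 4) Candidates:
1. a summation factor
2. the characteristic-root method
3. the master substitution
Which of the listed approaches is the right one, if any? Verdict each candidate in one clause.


Technique: the master substitution — the argument shrinks by the factor 4, so measure the index on a logarithmic scale and the recursion becomes a shift.
- a summation factor: the recursion divides its index rather than shifting it — there is no previous-term chain for a summation factor to telescope.
- the characteristic-root method — a divided-index call is not the fixed-shift linear shape that characteristic roots solve.
- the master substitution — yes — fits the structure here.


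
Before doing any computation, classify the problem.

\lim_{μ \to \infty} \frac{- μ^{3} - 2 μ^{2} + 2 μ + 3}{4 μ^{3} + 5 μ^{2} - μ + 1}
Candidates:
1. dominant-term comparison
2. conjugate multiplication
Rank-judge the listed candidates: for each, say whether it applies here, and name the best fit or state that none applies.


Best approach: dominant-term comparison — divide through by the highest power of μ; every lower-order term dies and the dominant terms decide the limit.
- dominant-term comparison — applies; the problem has the shape this method handles.
- conjugate multiplication: the conjugate move applies to radical differences, which this is not.


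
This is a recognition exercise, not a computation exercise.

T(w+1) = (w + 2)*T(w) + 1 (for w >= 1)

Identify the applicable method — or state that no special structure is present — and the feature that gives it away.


Technique: a summation factor — because the multiplier w + 2 is index-dependent, divide through by its running product and sum the resulting differences.


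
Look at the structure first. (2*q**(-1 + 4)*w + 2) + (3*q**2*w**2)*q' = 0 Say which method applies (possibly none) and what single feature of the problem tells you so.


Best approach: the exact-equation method — because the two cross partials coincide, the form is conservative as written — recover its potential in (w, q).


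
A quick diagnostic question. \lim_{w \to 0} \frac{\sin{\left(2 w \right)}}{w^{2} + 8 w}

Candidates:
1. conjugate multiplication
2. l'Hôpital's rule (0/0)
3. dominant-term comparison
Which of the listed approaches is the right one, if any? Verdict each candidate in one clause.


Verdict: l'Hôpital's rule (0/0) — numerator and denominator both vanish at 0 — a genuine 0/0 form, which is exactly when l'Hôpital applies. A first-order expansion at the point is an equally standard path; the rule packages it.
- conjugate multiplication — there are no radicals in tension whose conjugate would simplify matters.
- l'Hôpital's rule (0/0) — yes, a natural case for it.
- dominant-term comparison: this limit is not decided by comparing polynomial growth at infinity.


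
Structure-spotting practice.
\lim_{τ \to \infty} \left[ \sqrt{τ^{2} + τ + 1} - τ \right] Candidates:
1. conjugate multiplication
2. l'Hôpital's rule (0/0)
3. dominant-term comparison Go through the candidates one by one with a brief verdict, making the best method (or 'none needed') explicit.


Technique: conjugate multiplication — two divergent pieces with a minus sign between them and a radical in the mix: rationalize \sqrt{τ^{2} + τ + 1} - τ before any limit law applies.
- conjugate multiplication: yes, a natural case for it.
- l'Hôpital's rule (0/0): substitution produces ∞ − ∞ rather than a vanishing quotient; the rule needs a 0/0 ratio to act on.
- dominant-term comparison — no ranking of term growth rates resolves the limit here.


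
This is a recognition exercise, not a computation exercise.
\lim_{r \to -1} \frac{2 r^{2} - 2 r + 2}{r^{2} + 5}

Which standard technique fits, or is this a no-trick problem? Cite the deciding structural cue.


Best approach: no special technique — the expression is continuous at -1 — substitute and evaluate; no indeterminate form appears.


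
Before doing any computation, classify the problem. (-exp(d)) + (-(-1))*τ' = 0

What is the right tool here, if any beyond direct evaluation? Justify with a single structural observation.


Verdict: no special technique — with τ absent the equation is not coupled at all: direct integration in d.


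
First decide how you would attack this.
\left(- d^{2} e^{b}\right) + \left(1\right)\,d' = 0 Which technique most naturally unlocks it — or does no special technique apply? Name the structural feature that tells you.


Diagnosis: separation of variables — solved for the derivative, the right side splits multiplicatively into a function of each variable alone — divide and integrate each side.


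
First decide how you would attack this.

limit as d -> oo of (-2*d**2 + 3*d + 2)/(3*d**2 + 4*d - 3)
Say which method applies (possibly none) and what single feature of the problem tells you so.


Best approach: dominant-term comparison — divide by the highest power of d present: lower-order terms vanish and the dominant ratio remains. Viewed as a single quotient this is an ∞/∞ form — an at-infinity application of l'Hôpital's rule would also resolve it; comparing leading growth reads the answer without differentiating.


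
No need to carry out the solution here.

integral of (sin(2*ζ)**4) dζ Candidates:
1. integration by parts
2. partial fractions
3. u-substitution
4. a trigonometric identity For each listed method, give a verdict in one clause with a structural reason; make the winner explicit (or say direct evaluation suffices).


Verdict: a trigonometric identity — sin(2*ζ)**4 carries an even exponent — trade it for double-angle cosines before integrating.
- integration by parts: not the fit here: there is no polynomial factor to ladder down — parts can still close the trigonometric product by recursion, though the identity rewrite is the direct route.
- partial fractions — there is no rational-function structure to decompose.
- u-substitution: no subexpression of the integrand pairs with its own derivative as a factor — individual terms may offer their own substitutions, but any change of variable covering the whole integral would have to be constructed from outside the expression.
- a trigonometric identity: applies; the problem has the shape this method handles.


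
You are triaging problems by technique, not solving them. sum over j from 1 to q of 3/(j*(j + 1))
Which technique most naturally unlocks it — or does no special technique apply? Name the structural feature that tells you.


Technique: telescoping — 3/(j*(j + 1)) hides a difference of shifted reciprocals — decompose it and the middle of the sum vanishes.


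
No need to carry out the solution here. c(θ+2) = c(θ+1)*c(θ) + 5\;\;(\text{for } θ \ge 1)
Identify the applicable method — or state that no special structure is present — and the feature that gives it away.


Verdict: no special technique — nonlinear feedback in the recursion rules out every root- or factor-based technique.


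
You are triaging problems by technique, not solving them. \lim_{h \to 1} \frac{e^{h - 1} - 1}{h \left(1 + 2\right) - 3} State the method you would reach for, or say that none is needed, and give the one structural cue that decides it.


Diagnosis: l'Hôpital's rule (0/0) — both numerator and denominator vanish at 1: the genuine 0/0 indeterminate that l'Hôpital exists for. One could equally expand both pieces locally and compare leading terms; the rule does that in one stroke.


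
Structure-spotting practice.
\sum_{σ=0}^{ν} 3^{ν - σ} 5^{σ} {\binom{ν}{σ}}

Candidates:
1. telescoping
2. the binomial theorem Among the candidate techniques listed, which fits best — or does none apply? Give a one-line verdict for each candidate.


Method: the binomial theorem — the binomial coefficients weight matched powers of 5 and 3, which is exactly the expansion of a binomial power.
- telescoping — the terms as presented offer no neighboring cancellation — a telescoping rewrite may exist, but the displayed structure does not hand one over.
- the binomial theorem: a fit — the right tool for this form.


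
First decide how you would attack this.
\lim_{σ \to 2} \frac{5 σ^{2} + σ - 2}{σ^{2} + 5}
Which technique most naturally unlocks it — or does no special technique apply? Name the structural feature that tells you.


Method: no special technique — no vanishing denominator and no indeterminate clash at the point — evaluation is immediate.


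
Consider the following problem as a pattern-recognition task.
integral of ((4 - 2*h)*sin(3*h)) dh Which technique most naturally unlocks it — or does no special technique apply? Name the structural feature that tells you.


Best approach: integration by parts — a polynomial 4 - 2*h against the kernel sin(3*h) is the signature bounded-ladder case for integration by parts.


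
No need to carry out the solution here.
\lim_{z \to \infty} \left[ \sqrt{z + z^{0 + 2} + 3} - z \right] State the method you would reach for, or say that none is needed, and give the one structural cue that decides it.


Technique: conjugate multiplication — the difference \sqrt{z + z^{0 + 2} + 3} - z is an ∞ − ∞ stalemate; its conjugate partner breaks the tie.


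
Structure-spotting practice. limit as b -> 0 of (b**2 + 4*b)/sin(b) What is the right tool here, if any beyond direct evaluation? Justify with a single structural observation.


Technique: l'Hôpital's rule (0/0) — both numerator and denominator vanish at 0: the genuine 0/0 indeterminate that l'Hôpital exists for. One could equally expand both pieces locally and compare leading terms; the rule does that in one stroke.


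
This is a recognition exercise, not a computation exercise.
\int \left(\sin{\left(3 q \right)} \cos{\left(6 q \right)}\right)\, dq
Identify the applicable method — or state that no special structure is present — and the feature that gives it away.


Diagnosis: a trigonometric identity — distinct frequencies under one product (\sin{\left(3 q \right)} \cos{\left(6 q \right)}): the product-to-sum identity is the systematic route to an integrable form.


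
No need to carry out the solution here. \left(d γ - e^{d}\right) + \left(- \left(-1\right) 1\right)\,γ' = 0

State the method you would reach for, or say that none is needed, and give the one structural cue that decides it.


Diagnosis: a linear integrating factor — arrange it as γ' + d·γ = (the forcing term) and the integrating factor does the rest.


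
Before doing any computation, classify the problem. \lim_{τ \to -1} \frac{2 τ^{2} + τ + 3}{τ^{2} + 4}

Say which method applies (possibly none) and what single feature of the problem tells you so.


Technique: no special technique — no vanishing denominator and no indeterminate clash at the point — evaluation is immediate.


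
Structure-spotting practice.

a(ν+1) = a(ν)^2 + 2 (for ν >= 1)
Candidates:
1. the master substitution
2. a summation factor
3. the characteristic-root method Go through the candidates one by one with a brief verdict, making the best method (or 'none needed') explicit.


Diagnosis: no special technique — each new value is a nonlinear function of earlier ones — scaling arguments and superposition both fail.
- the master substitution — the recursive argument is a shift of the index, not a fixed fraction of it.
- a summation factor — the recursion is nonlinear — outside the first-order linear family a summation factor addresses.
- the characteristic-root method — the recursion is nonlinear in the sequence values, so no linear-modes ansatz applies.


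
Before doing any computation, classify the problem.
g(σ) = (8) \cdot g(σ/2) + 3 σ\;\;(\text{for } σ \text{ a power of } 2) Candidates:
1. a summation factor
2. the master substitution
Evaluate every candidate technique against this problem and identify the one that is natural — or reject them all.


Technique: the master substitution — the argument shrinks by the factor 2, so measure the index on a logarithmic scale and the recursion becomes a shift.
- a summation factor — the recursion divides its index rather than shifting it — there is no previous-term chain for a summation factor to telescope.
- the master substitution — applies; the problem has the shape this method handles.


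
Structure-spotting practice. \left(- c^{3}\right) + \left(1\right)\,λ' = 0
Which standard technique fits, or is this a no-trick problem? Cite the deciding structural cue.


Technique: no special technique — solved for the derivative, no λ appears — this is antidifferentiation in c wearing ODE clothing.


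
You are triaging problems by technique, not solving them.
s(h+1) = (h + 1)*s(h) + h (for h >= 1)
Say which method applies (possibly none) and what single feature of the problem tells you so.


Diagnosis: a summation factor — the coefficient h + 1 drifts with the index, so no fixed root exists; normalizing by the cumulative product telescopes it.


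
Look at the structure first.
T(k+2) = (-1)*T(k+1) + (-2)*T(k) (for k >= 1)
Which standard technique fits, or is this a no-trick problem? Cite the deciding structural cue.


Verdict: the characteristic-root method — shift-invariance with fixed coefficients calls for exponential trials; the characteristic polynomial finds every r^k.


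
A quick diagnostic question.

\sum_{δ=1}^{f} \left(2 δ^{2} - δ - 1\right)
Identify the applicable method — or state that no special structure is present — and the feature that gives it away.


Diagnosis: no special technique — constant-multiple powers of δ with no cancellation partners and no common ratio — use the standard power-sum formulas.


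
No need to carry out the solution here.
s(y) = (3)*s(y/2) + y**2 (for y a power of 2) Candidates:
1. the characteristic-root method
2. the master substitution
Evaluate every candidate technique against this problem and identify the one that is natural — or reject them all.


Best approach: the master substitution — a divide-and-conquer shape: argument y/2, so change variables with y = 2^m and solve the linear version.
- the characteristic-root method — the recursion divides its index rather than shifting it — outside the constant-shift family the root method covers.
- the master substitution — a fit — the right tool for this form.


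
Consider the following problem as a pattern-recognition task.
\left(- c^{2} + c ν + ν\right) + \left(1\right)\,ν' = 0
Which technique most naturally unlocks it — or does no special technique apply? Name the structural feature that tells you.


Best approach: a linear integrating factor — linear in the unknown with genuine forcing: multiply through by the exponential of the integrated coefficient and the left side closes into one derivative.


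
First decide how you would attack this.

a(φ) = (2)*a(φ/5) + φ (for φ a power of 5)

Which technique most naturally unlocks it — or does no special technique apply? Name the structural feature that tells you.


Method: the master substitution — treat m = log base 5 of φ as the new clock: one recursion step advances m by one while φ scales by 5.


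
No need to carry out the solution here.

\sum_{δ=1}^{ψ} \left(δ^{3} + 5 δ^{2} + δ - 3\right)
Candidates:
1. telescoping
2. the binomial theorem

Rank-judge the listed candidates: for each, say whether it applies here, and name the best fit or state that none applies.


Verdict: no special technique — the sum is polynomial through and through; closed forms for each power of δ finish it directly.
- telescoping: the summand is not presented as a shifted difference — a telescoping rewrite may exist, but the displayed structure does not offer one.
- the binomial theorem — no binomial coefficients pair with matched powers.


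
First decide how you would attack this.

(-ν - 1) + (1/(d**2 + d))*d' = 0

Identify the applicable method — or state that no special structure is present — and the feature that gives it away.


Diagnosis: separation of variables — separating collects all d-dependence with the derivative and leaves all ν-dependence opposite: variables separate. Rearranged, this also fits the Bernoulli template directly; separation reads the product structure as given.


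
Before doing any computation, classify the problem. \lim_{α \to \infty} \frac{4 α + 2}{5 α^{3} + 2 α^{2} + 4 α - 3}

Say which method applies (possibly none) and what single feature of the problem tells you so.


Method: dominant-term comparison — divide through by the highest power of α; every lower-order term dies and the dominant terms decide the limit. As a single quotient, the ∞/∞ shape would yield to repeated differentiation as well — the growth comparison gets there in one look.


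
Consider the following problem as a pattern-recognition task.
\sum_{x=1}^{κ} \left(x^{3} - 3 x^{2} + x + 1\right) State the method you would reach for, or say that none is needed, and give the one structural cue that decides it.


Best approach: no special technique — every summand is a constant multiple of a power of x — apply the standard power-sum identities one degree at a time.


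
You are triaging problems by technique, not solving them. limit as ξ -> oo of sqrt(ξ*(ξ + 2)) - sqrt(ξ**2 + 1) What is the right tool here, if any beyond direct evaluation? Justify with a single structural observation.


Best approach: conjugate multiplication — sqrt(ξ*(ξ + 2)) and sqrt(ξ**2 + 1) both blow up, but their difference is tame once the conjugate rationalizes it.


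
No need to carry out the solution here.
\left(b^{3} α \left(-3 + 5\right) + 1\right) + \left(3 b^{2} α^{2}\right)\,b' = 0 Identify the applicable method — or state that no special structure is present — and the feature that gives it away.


Verdict: the exact-equation method — because the two cross partials coincide, the form is conservative as written — recover its potential in (α, b).


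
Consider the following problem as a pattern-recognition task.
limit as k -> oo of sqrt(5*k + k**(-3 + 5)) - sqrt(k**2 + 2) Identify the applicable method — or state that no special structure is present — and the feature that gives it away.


Method: conjugate multiplication — infinity minus infinity with a radical in play — multiply by the conjugate so the divergences of sqrt(5*k + k**(-3 + 5)) and sqrt(k**2 + 2) annihilate.


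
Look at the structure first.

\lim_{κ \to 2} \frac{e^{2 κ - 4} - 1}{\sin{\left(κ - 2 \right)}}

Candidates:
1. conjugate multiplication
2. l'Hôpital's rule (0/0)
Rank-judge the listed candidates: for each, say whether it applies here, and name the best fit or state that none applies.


Best approach: l'Hôpital's rule (0/0) — both numerator and denominator vanish at 2: the genuine 0/0 indeterminate that l'Hôpital exists for. Known elementary limits would finish this too — the rule just bypasses the case analysis.
- conjugate multiplication — there are no radicals in tension whose conjugate would simplify matters.
- l'Hôpital's rule (0/0): a fit — the right tool for this form.


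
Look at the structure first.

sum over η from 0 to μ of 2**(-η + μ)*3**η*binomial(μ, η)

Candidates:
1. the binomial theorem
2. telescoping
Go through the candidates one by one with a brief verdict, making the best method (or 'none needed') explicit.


Verdict: the binomial theorem — terms weighting binomial(μ, η) against matched powers of 3 and 2 reassemble into (3 + 2)^μ by the binomial theorem.
- the binomial theorem: a fit — the right tool for this form.
- telescoping: in the displayed form, no term reappears at a neighboring index to cancel against.


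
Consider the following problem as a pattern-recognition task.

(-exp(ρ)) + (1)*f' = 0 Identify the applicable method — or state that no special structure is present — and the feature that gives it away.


Diagnosis: no special technique — solved for the derivative, no f appears — this is antidifferentiation in ρ wearing ODE clothing.


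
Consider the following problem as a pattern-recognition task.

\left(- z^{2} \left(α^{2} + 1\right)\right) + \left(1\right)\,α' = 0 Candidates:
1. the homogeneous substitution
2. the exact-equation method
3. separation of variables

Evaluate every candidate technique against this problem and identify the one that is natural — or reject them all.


Technique: separation of variables — the derivative equals a pure function of z (namely z^{2}) times a pure function of α (namely α^{2} + 1); divide and integrate each side.
- the homogeneous substitution — the slope changes under joint rescaling, failing the degree-zero test.
- the exact-equation method — the cross partial derivatives disagree, so no single potential exists.
- separation of variables: yes — fits the structure here.


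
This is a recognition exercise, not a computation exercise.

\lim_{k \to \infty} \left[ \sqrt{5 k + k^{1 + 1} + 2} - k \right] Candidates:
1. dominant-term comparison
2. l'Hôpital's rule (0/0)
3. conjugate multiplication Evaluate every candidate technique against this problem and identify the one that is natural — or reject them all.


Technique: conjugate multiplication — infinity minus infinity with a radical in play — multiply by the conjugate so the divergences of \sqrt{5 k + k^{1 + 1} + 2} and k annihilate.
- dominant-term comparison — this limit is not decided by comparing polynomial growth at infinity.
- l'Hôpital's rule (0/0) — the expression is a difference driving to ∞ − ∞, not a 0/0 quotient — there is no ratio for the rule to differentiate.
- conjugate multiplication: yes — fits the structure here.


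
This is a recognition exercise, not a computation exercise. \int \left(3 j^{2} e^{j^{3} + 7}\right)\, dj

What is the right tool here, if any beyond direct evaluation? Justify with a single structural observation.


Technique: u-substitution — collected, the integrand has one factor that is, up to a constant, the derivative of an inner expression the rest depends on — substitute for that inner expression.


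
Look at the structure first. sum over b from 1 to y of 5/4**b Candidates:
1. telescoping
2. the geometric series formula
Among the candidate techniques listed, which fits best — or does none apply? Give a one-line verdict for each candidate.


Best approach: the geometric series formula — consecutive terms stand in a fixed index-free ratio — the geometric sum formula closes it.
- telescoping — the terms as presented offer no neighboring cancellation — a telescoping rewrite may exist, but the displayed structure does not hand one over.
- the geometric series formula: yes — fits the structure here.


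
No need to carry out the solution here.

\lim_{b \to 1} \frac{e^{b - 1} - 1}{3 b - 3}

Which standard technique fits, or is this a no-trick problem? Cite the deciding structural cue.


Verdict: l'Hôpital's rule (0/0) — the 0/0 form at 1 is the signature situation for l'Hôpital's rule. One could equally expand both pieces locally and compare leading terms; the rule does that in one stroke.


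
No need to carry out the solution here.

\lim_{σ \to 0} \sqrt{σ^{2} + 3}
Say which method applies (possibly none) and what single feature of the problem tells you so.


Method: no special technique — the expression is continuous at 0 — substitute and evaluate; no indeterminate form appears.


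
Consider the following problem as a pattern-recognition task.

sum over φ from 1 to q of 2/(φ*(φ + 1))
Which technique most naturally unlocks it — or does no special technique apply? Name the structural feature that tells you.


Diagnosis: telescoping — split 2/(φ*(φ + 1)) by partial fractions and the pieces are one function at shifted arguments — interior terms cancel.


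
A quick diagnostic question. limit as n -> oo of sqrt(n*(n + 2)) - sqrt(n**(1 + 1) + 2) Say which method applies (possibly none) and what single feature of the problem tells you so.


Method: conjugate multiplication — the ∞ − ∞ radical form is the exact trigger for the conjugate maneuver.


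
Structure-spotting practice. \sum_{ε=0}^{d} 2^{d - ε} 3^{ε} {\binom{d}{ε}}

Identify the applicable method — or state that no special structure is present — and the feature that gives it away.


Diagnosis: the binomial theorem — {\binom{d}{ε}} weighting matched powers of 3 and 2 is the expanded form of (3 + 2)^d — fold it back up.


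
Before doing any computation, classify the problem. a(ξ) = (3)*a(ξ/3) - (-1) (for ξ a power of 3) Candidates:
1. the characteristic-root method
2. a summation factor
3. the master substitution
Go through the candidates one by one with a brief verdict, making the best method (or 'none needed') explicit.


Best approach: the master substitution — the call at ξ/3 makes this multiplicative recursion; the master-style substitution converts it to additive.
- the characteristic-root method: a divided-index call is not the fixed-shift linear shape that characteristic roots solve.
- a summation factor: a divided-index call is outside the fixed-shift first-order family a summation factor normalizes.
- the master substitution: a fit — the right tool for this form.


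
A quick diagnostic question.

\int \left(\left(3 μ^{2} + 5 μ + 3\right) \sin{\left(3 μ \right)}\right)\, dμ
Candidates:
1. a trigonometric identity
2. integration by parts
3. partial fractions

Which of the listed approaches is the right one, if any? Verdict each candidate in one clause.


Verdict: integration by parts — the integrand splits as 3 μ^{2} + 5 μ + 3 times \sin{\left(3 μ \right)} — repeatedly differentiating the polynomial part kills it, which is the parts ladder.
- a trigonometric identity: the trigonometric factor has no even power to reduce and no cross-frequency product to convert — the standard power-reduction and product-to-sum identities do not engage it.
- integration by parts: yes, a natural case for it.
- partial fractions — the expression is not a ratio of polynomials that decomposes further.


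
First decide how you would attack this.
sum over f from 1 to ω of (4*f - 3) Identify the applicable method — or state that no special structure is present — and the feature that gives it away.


Verdict: no special technique — the sum is polynomial through and through; closed forms for each power of f finish it directly.


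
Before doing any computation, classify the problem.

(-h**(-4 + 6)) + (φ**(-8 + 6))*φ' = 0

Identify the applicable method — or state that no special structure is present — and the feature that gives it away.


Technique: separation of variables — separating collects all φ-dependence with the derivative and leaves all h-dependence opposite: variables separate. The cross-partial test also passes here (vacuously, each side single-variable); the potential-function route would work, separation is simply more immediate.


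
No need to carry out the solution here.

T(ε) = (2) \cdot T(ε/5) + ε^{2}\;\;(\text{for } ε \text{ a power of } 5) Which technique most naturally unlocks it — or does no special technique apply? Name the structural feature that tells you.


Method: the master substitution — the argument shrinks by the factor 5, so measure the index on a logarithmic scale and the recursion becomes a shift.


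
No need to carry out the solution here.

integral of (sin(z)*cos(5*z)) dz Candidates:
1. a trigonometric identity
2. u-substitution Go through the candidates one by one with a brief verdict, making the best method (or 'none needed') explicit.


Best approach: a trigonometric identity — the identity turns sin(z)*cos(5*z) into two lone cosines/sines, each trivially integrable.
- a trigonometric identity: a fit — the right tool for this form.
- u-substitution: no subexpression of the integrand pairs with its own derivative as a factor — individual terms may offer their own substitutions, but any change of variable covering the whole integral would have to be constructed from outside the expression.


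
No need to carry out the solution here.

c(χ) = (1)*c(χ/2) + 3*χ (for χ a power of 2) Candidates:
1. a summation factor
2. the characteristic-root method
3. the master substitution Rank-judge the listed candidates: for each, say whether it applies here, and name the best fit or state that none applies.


Method: the master substitution — the argument shrinks by the factor 2, so measure the index on a logarithmic scale and the recursion becomes a shift.
- a summation factor: the recursion divides its index rather than shifting it — there is no previous-term chain for a summation factor to telescope.
- the characteristic-root method: the recursion divides its index rather than shifting it — outside the constant-shift family the root method covers.
- the master substitution — a fit — the right tool for this form.
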